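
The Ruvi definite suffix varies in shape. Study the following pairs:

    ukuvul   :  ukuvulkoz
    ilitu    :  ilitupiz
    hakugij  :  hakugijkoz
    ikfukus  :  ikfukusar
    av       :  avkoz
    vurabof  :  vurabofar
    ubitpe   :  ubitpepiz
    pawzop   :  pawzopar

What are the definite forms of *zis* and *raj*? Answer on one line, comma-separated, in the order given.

zisar, rajkoz

The pattern is voicing of the final sound: -ar when the stem ends in a voiceless consonant (*ikfukus*, *vurabof*, *pawzop*); -koz when the stem ends in a voiced consonant (*ukuvul*, *hakugij*, *av*); -piz when the stem ends in a vowel (*ilitu*, *ubitpe*).
The final sound of *zis* is /s/, which is a voiceless consonant, so the suffix is -ar, giving *zisar*.
Since the final sound of *raj* is /j/ (a voiced consonant), it takes -koz, giving *rajkoz*.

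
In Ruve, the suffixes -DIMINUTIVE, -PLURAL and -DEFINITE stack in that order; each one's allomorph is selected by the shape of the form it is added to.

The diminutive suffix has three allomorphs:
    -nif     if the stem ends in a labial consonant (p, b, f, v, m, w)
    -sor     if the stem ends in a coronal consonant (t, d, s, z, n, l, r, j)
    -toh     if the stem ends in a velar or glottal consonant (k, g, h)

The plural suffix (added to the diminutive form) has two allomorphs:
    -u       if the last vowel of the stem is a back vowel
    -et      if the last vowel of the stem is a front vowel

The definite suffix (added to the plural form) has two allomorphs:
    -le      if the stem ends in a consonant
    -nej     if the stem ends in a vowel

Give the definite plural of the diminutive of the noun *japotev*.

The final consonant of *japotev* is /v/, which is labial, so the diminutive suffix is -nif, giving *japotevnif*.
The diminutive form *japotevnif* — last vowel /i/ (a front vowel) → -et → *japotevnifet*.
The final sound of the plural form *japotevnifet* is /t/, which is a consonant, so the definite suffix is -le, giving *japotevnifetle*.

japotevnifetle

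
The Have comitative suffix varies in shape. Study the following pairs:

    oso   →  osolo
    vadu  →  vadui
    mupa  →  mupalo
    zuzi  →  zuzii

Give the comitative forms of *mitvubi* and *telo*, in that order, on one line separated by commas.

The alternation tracks the last vowel of the stem — -i when the last vowel of the stem is a high vowel (*vadu*, *zuzi*); -lo when the last vowel of the stem is a non-high vowel (*oso*, *mupa*).
The last vowel of *mitvubi* is /i/, which is a high vowel, so the suffix is -i, giving *mitvubii*.
The last vowel of *telo* is /o/, which is a non-high vowel, so the suffix is -lo, giving *telolo*.

mitvubii, telolo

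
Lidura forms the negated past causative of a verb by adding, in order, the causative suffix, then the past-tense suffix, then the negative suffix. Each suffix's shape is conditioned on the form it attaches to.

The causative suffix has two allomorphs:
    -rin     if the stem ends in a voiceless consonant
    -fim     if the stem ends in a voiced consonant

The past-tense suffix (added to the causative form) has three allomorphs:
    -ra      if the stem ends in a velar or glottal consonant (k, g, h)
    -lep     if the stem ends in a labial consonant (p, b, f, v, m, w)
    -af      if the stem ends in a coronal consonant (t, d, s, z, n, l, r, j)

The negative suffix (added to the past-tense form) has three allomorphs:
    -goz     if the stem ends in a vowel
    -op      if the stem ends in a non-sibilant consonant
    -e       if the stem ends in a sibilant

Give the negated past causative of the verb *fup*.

*fup* — final consonant /p/ (voiceless) → -rin → *fuprin*.
Since the final consonant of the causative form *fuprin* is /n/ (coronal), it takes -af, giving *fuprinaf*.
The past-tense form *fuprinaf* — final sound /f/ (a non-sibilant consonant) → -op → *fuprinafop*.

fuprinafop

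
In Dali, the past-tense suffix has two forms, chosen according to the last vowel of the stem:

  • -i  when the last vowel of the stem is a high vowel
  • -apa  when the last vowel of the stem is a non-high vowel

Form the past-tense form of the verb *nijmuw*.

nijmuwi

*nijmuw* — last vowel /u/ (a high vowel) → -i → *nijmuwi*.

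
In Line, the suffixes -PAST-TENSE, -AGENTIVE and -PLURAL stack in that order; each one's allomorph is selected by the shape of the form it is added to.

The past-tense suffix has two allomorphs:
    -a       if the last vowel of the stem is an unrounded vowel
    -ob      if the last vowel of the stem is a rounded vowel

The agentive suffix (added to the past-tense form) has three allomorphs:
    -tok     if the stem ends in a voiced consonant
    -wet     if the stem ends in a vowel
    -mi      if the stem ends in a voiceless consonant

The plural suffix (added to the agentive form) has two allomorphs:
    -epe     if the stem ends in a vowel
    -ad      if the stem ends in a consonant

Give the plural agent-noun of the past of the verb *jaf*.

jafawetad

*jaf*: last vowel = /a/, an unrounded vowel → -a → *jafa*.
The past-tense form *jafa* — final sound /a/ (a vowel) → -wet → *jafawet*.
The agentive form *jafawet* — final sound /t/ (a consonant) → -ad → *jafawetad*.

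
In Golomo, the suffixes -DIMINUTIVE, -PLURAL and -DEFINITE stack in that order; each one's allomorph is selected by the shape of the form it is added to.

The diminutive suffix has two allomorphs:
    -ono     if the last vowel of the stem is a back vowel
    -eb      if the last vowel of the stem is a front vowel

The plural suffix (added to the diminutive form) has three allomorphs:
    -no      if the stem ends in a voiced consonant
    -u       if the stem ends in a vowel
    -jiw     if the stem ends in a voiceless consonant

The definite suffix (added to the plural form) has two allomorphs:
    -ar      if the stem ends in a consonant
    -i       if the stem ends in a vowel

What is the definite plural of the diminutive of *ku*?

Since the last vowel of *ku* is /u/ (a back vowel), it takes -ono, giving *kuono*.
The diminutive form *kuono* — final sound /o/ (a vowel) → -u → *kuonou*.
The final sound of the plural form *kuonou* is /u/, which is a vowel, so the definite suffix is -i, giving *kuonoui*.

kuonoui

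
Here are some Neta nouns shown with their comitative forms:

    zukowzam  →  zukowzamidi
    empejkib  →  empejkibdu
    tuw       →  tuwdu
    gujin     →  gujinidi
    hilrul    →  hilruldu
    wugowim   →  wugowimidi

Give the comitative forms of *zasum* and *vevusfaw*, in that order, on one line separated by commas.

zasumidi, vevusfawdu

The suffix is conditioned by the final consonant: -idi when the stem ends in a nasal (*zukowzam*, *gujin*, *wugowim*); -du when the stem ends in a non-nasal consonant (*empejkib*, *tuw*, *hilrul*).
Since the final consonant of *zasum* is /m/ (a nasal), it takes -idi, giving *zasumidi*.
*vevusfaw*: final consonant = /w/, non-nasal → -du → *vevusfawdu*.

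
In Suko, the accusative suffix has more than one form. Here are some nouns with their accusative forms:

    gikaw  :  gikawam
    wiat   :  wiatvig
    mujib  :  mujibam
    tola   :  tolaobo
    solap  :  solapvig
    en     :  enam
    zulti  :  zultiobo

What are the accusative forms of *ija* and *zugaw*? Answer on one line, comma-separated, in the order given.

The suffix is conditioned by the final sound: -vig when the stem ends in a voiceless consonant (*wiat*, *solap*); -am when the stem ends in a voiced consonant (*gikaw*, *mujib*, *en*); -obo when the stem ends in a vowel (*tola*, *zulti*).
*ija* — final sound /a/ (a vowel) → -obo → *ijaobo*.
*zugaw* — final sound /w/ (a voiced consonant) → -am → *zugawam*.

ijaobo, zugawam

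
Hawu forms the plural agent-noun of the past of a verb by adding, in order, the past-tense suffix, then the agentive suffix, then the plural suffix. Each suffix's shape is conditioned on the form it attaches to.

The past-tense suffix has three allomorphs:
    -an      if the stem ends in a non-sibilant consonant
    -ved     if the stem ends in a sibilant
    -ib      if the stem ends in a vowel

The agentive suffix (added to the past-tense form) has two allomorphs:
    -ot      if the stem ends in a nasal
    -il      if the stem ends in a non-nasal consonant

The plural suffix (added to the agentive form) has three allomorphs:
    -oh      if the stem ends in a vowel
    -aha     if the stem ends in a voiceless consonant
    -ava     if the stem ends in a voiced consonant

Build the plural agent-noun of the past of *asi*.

The final sound of *asi* is /i/, which is a vowel, so the past-tense suffix is -ib, giving *asiib*.
The final consonant of the past-tense form *asiib* is /b/, which is non-nasal, so the agentive suffix is -il, giving *asiibil*.
Since the final sound of the agentive form *asiibil* is /l/ (a voiced consonant), it takes -ava, giving *asiibilava*.

asiibilava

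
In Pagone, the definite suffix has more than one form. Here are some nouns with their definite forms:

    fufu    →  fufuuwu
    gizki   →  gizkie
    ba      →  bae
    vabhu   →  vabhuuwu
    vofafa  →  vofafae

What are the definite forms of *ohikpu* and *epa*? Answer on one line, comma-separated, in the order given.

The alternation tracks the last vowel of the stem — -uwu when the last vowel of the stem is a rounded vowel (*fufu*, *vabhu*); -e when the last vowel of the stem is an unrounded vowel (*gizki*, *ba*, *vofafa*).
*ohikpu*: last vowel = /u/, a rounded vowel → -uwu → *ohikpuuwu*.
*epa*: last vowel = /a/, an unrounded vowel → -e → *epae*.

ohikpuuwu, epae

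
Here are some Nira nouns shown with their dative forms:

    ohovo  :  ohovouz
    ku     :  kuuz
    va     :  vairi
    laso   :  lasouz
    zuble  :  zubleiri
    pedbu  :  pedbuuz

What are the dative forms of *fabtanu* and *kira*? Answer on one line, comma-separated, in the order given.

The suffix is conditioned by the last vowel: -uz when the last vowel of the stem is a rounded vowel (*ohovo*, *ku*, *laso*, *pedbu*); -iri when the last vowel of the stem is an unrounded vowel (*va*, *zuble*).
The last vowel of *fabtanu* is /u/, which is a rounded vowel, so the suffix is -uz, giving *fabtanuuz*.
The last vowel of *kira* is /a/, which is an unrounded vowel, so the suffix is -iri, giving *kirairi*.

fabtanuuz, kirairi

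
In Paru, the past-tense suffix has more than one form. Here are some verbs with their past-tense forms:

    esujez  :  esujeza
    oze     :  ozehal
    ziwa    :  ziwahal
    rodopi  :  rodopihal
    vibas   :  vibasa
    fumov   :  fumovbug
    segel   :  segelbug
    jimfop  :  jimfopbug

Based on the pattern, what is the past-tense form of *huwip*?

The pattern is sibilance of the final sound: -a when the stem ends in a sibilant (*esujez*, *vibas*); -bug when the stem ends in a non-sibilant consonant (*fumov*, *segel*, *jimfop*); -hal when the stem ends in a vowel (*oze*, *ziwa*, *rodopi*).
Since the final sound of *huwip* is /p/ (a non-sibilant consonant), it takes -bug, giving *huwipbug*.

huwipbug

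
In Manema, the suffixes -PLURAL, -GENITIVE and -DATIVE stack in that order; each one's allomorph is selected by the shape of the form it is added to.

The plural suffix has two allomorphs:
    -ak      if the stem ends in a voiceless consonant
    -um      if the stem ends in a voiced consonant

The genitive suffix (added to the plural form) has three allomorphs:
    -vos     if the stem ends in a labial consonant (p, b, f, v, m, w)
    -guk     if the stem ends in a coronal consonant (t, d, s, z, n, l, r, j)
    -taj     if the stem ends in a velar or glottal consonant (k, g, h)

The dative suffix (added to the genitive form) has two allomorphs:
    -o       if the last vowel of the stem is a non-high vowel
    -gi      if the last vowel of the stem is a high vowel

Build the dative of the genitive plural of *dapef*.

dapefaktajo

The final consonant of *dapef* is /f/, which is voiceless, so the plural suffix is -ak, giving *dapefak*.
Since the final consonant of the plural form *dapefak* is /k/ (velar/glottal), it takes -taj, giving *dapefaktaj*.
The genitive form *dapefaktaj* — last vowel /a/ (a non-high vowel) → -o → *dapefaktajo*.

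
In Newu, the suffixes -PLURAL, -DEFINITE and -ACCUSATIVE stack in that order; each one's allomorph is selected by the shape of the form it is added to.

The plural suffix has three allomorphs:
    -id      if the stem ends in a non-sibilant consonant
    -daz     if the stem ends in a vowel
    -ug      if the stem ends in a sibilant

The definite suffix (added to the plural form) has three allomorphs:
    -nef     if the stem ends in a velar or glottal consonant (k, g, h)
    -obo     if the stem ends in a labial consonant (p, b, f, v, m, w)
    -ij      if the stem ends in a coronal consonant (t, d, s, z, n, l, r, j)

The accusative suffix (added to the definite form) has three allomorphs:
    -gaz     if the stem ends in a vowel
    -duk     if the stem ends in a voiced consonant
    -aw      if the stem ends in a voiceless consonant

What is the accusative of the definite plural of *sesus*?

*sesus*: final sound = /s/, a sibilant → -ug → *sesusug*.
The plural form *sesusug* — final consonant /g/ (velar/glottal) → -nef → *sesusugnef*.
The final sound of the definite form *sesusugnef* is /f/, which is a voiceless consonant, so the accusative suffix is -aw, giving *sesusugnefaw*.

sesusugnefaw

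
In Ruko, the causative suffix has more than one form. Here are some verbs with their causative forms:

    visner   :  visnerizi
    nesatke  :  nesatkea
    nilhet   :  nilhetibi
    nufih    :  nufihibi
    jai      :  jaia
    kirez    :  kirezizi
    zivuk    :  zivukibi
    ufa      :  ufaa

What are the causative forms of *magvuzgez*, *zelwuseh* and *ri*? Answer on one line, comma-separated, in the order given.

magvuzgezizi, zelwusehibi, ria

The pattern is voicing of the final sound: -ibi when the stem ends in a voiceless consonant (*nilhet*, *nufih*, *zivuk*); -izi when the stem ends in a voiced consonant (*visner*, *kirez*); -a when the stem ends in a vowel (*nesatke*, *jai*, *ufa*).
*magvuzgez* — final sound /z/ (a voiced consonant) → -izi → *magvuzgezizi*.
Since the final sound of *zelwuseh* is /h/ (a voiceless consonant), it takes -ibi, giving *zelwusehibi*.
*ri* — final sound /i/ (a vowel) → -a → *ria*.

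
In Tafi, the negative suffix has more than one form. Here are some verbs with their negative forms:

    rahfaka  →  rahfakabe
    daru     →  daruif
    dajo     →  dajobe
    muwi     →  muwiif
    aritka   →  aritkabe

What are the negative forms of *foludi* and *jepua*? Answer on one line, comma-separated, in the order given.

foludiif, jepuabe

The pattern is height harmony: -if when the last vowel of the stem is a high vowel (*daru*, *muwi*); -be when the last vowel of the stem is a non-high vowel (*rahfaka*, *dajo*, *aritka*).
The last vowel of *foludi* is /i/, which is a high vowel, so the suffix is -if, giving *foludiif*.
Since the last vowel of *jepua* is /a/ (a non-high vowel), it takes -be, giving *jepuabe*.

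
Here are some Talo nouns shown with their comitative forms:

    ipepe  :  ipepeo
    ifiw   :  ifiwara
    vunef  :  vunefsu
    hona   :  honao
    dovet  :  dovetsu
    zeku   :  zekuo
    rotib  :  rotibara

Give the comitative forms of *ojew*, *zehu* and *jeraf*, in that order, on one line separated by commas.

ojewara, zehuo, jerafsu

The alternation tracks the final sound of the stem — -su when the stem ends in a voiceless consonant (*vunef*, *dovet*); -ara when the stem ends in a voiced consonant (*ifiw*, *rotib*); -o when the stem ends in a vowel (*ipepe*, *hona*, *zeku*).
*ojew* — final sound /w/ (a voiced consonant) → -ara → *ojewara*.
The final sound of *zehu* is /u/, which is a vowel, so the suffix is -o, giving *zehuo*.
The final sound of *jeraf* is /f/, which is a voiceless consonant, so the suffix is -su, giving *jerafsu*.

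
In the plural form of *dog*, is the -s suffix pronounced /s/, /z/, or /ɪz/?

The stem *dog* ends in a voiced non-sibilant sound.
The plural suffix surfaces as /ɪz/ after sibilants, /s/ after other voiceless consonants, and /z/ after other voiced sounds.
So the plural -s on *dog* is pronounced /z/.

/z/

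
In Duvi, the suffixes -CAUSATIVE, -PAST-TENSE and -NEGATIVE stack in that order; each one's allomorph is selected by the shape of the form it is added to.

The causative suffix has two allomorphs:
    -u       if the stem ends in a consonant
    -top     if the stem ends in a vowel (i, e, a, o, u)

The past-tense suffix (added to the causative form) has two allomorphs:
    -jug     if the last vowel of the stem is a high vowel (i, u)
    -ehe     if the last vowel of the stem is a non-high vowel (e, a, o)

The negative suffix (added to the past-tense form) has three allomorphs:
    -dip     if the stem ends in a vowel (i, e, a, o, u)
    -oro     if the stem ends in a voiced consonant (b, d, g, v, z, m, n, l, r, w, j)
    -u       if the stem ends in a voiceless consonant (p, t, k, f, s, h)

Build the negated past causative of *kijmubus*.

kijmubusujugoro

The final sound of *kijmubus* is /s/, which is a consonant, so the causative suffix is -u, giving *kijmubusu*.
The causative form *kijmubusu* — last vowel /u/ (a high vowel) → -jug → *kijmubusujug*.
The final sound of the past-tense form *kijmubusujug* is /g/, which is a voiced consonant, so the negative suffix is -oro, giving *kijmubusujugoro*.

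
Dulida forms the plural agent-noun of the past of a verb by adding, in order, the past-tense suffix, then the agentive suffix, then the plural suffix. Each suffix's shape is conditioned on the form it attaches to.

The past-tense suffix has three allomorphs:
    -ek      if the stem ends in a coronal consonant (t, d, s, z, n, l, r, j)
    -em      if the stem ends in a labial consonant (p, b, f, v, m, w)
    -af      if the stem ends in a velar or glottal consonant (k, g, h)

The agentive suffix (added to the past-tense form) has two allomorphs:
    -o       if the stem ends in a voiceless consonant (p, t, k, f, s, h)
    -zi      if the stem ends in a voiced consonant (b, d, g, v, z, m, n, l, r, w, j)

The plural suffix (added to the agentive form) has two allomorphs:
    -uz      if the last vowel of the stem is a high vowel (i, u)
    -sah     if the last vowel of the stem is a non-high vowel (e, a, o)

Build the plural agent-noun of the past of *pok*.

pokafosah

*pok*: final consonant = /k/, velar/glottal → -af → *pokaf*.
The past-tense form *pokaf*: final consonant = /f/, voiceless → -o → *pokafo*.
The last vowel of the agentive form *pokafo* is /o/, which is a non-high vowel, so the plural suffix is -sah, giving *pokafosah*.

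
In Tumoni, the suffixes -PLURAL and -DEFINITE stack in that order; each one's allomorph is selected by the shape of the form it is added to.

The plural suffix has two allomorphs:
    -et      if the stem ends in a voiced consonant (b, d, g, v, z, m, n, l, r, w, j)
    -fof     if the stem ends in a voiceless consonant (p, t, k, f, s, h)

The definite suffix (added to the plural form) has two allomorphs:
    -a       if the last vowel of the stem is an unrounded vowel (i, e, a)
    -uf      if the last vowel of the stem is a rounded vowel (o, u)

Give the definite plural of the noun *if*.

The final consonant of *if* is /f/, which is voiceless, so the plural suffix is -fof, giving *iffof*.
The last vowel of the plural form *iffof* is /o/, which is a rounded vowel, so the definite suffix is -uf, giving *iffofuf*.

iffofuf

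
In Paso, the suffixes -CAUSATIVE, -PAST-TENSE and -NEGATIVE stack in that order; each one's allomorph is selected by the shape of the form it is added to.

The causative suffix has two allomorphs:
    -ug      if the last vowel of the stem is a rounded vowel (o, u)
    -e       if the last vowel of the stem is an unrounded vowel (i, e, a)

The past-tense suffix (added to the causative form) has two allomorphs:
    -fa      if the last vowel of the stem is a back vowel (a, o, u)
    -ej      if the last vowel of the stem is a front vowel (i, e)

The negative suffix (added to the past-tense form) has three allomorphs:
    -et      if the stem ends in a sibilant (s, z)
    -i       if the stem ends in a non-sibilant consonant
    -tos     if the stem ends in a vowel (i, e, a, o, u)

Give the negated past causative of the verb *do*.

dougfatos

*do*: last vowel = /o/, a rounded vowel → -ug → *doug*.
The causative form *doug* — last vowel /u/ (a back vowel) → -fa → *dougfa*.
The past-tense form *dougfa* — final sound /a/ (a vowel) → -tos → *dougfatos*.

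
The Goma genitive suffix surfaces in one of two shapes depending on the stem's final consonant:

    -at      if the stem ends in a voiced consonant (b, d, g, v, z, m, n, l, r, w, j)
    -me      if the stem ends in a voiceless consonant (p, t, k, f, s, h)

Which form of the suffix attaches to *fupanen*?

-at

The final consonant of *fupanen* is /n/, which is voiced, so the suffix is -at.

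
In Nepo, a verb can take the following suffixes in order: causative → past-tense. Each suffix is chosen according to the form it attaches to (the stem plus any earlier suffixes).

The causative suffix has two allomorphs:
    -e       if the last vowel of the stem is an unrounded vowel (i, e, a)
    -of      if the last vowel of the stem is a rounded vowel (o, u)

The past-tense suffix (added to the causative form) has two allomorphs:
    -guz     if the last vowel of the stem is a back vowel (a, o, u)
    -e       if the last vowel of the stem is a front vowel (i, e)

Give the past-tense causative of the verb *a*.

aee

Since the last vowel of *a* is /a/ (an unrounded vowel), it takes -e, giving *ae*.
The last vowel of the causative form *ae* is /e/, which is a front vowel, so the past-tense suffix is -e, giving *aee*.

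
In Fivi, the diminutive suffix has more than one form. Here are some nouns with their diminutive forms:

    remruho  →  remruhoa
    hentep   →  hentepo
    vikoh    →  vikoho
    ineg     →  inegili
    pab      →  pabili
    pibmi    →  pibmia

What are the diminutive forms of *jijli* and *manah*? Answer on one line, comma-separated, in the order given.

The pattern is voicing of the final sound: -o when the stem ends in a voiceless consonant (*hentep*, *vikoh*); -ili when the stem ends in a voiced consonant (*ineg*, *pab*); -a when the stem ends in a vowel (*remruho*, *pibmi*).
*jijli*: final sound = /i/, a vowel → -a → *jijlia*.
The final sound of *manah* is /h/, which is a voiceless consonant, so the suffix is -o, giving *manaho*.

jijlia, manaho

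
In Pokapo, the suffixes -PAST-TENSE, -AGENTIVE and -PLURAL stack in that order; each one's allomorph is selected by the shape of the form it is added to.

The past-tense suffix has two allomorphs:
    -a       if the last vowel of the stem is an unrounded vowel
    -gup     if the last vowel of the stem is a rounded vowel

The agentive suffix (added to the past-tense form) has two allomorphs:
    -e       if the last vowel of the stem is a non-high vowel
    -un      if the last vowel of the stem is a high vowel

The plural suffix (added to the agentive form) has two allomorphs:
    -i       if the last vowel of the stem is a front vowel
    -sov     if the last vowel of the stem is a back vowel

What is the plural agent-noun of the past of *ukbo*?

The last vowel of *ukbo* is /o/, which is a rounded vowel, so the past-tense suffix is -gup, giving *ukbogup*.
The past-tense form *ukbogup* — last vowel /u/ (a high vowel) → -un → *ukbogupun*.
The agentive form *ukbogupun*: last vowel = /u/, a back vowel → -sov → *ukbogupunsov*.

ukbogupunsov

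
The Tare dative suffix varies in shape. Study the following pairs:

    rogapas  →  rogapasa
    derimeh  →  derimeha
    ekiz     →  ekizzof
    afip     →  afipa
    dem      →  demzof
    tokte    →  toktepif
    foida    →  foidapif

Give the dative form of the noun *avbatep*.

The suffix is conditioned by the final sound: -a when the stem ends in a voiceless consonant (*rogapas*, *derimeh*, *afip*); -zof when the stem ends in a voiced consonant (*ekiz*, *dem*); -pif when the stem ends in a vowel (*tokte*, *foida*).
*avbatep*: final sound = /p/, a voiceless consonant → -a → *avbatepa*.

avbatepa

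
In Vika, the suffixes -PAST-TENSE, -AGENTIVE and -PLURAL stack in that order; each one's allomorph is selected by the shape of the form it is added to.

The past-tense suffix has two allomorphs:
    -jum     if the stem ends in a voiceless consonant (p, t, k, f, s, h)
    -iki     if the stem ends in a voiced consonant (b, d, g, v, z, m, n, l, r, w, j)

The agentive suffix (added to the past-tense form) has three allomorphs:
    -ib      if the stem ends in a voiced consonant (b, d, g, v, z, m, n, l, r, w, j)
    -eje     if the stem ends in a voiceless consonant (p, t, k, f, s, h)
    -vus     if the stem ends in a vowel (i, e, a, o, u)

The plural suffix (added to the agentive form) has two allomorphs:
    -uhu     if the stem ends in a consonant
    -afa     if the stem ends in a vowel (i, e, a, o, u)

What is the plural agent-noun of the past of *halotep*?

halotepjumibuhu

Since the final consonant of *halotep* is /p/ (voiceless), it takes -jum, giving *halotepjum*.
The past-tense form *halotepjum* — final sound /m/ (a voiced consonant) → -ib → *halotepjumib*.
Since the final sound of the agentive form *halotepjumib* is /b/ (a consonant), it takes -uhu, giving *halotepjumibuhu*.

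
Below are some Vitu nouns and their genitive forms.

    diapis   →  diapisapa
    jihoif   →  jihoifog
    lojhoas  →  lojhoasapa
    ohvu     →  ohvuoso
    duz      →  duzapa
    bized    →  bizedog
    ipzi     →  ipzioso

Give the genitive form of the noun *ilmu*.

The alternation tracks the final sound of the stem — -apa when the stem ends in a sibilant (*diapis*, *lojhoas*, *duz*); -og when the stem ends in a non-sibilant consonant (*jihoif*, *bized*); -oso when the stem ends in a vowel (*ohvu*, *ipzi*).
*ilmu* — final sound /u/ (a vowel) → -oso → *ilmuoso*.

ilmuoso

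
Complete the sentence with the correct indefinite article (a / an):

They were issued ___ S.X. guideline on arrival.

an

The indefinite article is chosen by the initial *sound* of the following word, not its spelling.
The initialism *S.X.* is read letter by letter; the first letter, S, is pronounced /ɛs/, which begins with a vowel sound.
So the article is *an*: They were issued an S.X. guideline on arrival.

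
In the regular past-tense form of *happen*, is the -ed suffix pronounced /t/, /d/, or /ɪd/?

The stem *happen* ends in a voiced sound other than /d/.
The -ed suffix is realized as /ɪd/ after /t, d/; as /t/ after other voiceless consonants; and as /d/ after other voiced sounds.
So -ed on *happen* is pronounced /d/.

/d/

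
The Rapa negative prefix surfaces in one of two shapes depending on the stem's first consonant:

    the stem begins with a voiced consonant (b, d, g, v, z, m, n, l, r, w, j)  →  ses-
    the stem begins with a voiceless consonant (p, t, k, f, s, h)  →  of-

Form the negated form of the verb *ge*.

The first consonant of *ge* is /g/, which is voiced, so the prefix is ses-, giving *sesge*.

sesge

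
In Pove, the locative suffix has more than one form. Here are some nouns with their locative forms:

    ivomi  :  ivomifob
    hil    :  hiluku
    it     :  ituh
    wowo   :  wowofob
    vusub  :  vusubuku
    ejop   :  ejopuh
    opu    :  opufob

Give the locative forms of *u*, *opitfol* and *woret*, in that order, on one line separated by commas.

Looking at the final sound of each stem: -uh when the stem ends in a voiceless consonant (*it*, *ejop*); -uku when the stem ends in a voiced consonant (*hil*, *vusub*); -fob when the stem ends in a vowel (*ivomi*, *wowo*, *opu*).
Since the final sound of *u* is /u/ (a vowel), it takes -fob, giving *ufob*.
*opitfol* — final sound /l/ (a voiced consonant) → -uku → *opitfoluku*.
The final sound of *woret* is /t/, which is a voiceless consonant, so the suffix is -uh, giving *woretuh*.

ufob, opitfoluku, woretuh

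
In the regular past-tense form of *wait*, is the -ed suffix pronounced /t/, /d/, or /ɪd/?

/ɪd/

The stem *wait* ends in /t/ or /d/.
The -ed suffix is realized as /ɪd/ after /t, d/; as /t/ after other voiceless consonants; and as /d/ after other voiced sounds.
So -ed on *wait* is pronounced /ɪd/.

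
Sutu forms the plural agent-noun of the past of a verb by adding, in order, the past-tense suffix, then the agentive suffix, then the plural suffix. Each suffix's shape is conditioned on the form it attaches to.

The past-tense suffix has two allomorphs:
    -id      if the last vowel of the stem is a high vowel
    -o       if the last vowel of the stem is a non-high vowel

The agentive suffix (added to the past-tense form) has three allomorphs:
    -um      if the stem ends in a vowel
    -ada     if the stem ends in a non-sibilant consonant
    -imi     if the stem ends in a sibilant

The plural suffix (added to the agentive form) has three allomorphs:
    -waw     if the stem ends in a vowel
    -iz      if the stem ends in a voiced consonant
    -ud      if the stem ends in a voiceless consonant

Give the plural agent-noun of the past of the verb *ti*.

tiidadawaw

Since the last vowel of *ti* is /i/ (a high vowel), it takes -id, giving *tiid*.
The past-tense form *tiid* — final sound /d/ (a non-sibilant consonant) → -ada → *tiidada*.
The final sound of the agentive form *tiidada* is /a/, which is a vowel, so the plural suffix is -waw, giving *tiidadawaw*.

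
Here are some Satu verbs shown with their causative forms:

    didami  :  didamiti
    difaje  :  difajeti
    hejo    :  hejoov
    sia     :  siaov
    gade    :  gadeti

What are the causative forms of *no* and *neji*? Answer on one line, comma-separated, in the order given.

The alternation tracks the last vowel of the stem — -ti when the last vowel of the stem is a front vowel (*didami*, *difaje*, *gade*); -ov when the last vowel of the stem is a back vowel (*hejo*, *sia*).
*no*: last vowel = /o/, a back vowel → -ov → *noov*.
Since the last vowel of *neji* is /i/ (a front vowel), it takes -ti, giving *nejiti*.

noov, nejiti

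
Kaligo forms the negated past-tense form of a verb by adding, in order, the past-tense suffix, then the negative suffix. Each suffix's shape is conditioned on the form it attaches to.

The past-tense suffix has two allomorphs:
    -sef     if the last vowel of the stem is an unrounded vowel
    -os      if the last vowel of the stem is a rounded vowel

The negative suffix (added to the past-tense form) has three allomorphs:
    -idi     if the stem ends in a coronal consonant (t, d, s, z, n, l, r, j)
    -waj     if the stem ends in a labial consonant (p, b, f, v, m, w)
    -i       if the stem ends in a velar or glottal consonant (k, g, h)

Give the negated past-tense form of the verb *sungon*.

Since the last vowel of *sungon* is /o/ (a rounded vowel), it takes -os, giving *sungonos*.
The past-tense form *sungonos* — final consonant /s/ (coronal) → -idi → *sungonosidi*.

sungonosidi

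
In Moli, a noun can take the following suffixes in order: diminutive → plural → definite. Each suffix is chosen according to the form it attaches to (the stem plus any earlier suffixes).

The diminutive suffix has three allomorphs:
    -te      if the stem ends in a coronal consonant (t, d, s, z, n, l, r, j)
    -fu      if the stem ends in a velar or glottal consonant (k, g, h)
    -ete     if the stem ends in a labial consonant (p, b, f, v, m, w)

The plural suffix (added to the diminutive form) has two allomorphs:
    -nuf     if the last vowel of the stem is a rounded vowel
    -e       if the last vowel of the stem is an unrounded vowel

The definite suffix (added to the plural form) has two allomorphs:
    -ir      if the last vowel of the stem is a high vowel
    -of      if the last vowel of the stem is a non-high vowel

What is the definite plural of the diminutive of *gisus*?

gisusteeof

*gisus*: final consonant = /s/, coronal → -te → *gisuste*.
The last vowel of the diminutive form *gisuste* is /e/, which is an unrounded vowel, so the plural suffix is -e, giving *gisustee*.
The plural form *gisustee* — last vowel /e/ (a non-high vowel) → -of → *gisusteeof*.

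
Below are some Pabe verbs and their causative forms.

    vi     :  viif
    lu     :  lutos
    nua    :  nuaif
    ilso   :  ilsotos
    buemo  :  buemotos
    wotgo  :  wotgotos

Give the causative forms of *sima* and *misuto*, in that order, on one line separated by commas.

The alternation tracks the last vowel of the stem — -tos when the last vowel of the stem is a rounded vowel (*lu*, *ilso*, *buemo*, *wotgo*); -if when the last vowel of the stem is an unrounded vowel (*vi*, *nua*).
The last vowel of *sima* is /a/, which is an unrounded vowel, so the suffix is -if, giving *simaif*.
*misuto* — last vowel /o/ (a rounded vowel) → -tos → *misutotos*.

simaif, misutotos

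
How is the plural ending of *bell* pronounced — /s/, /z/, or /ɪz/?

/z/

The stem *bell* ends in a voiced non-sibilant sound.
The plural suffix surfaces as /ɪz/ after sibilants, /s/ after other voiceless consonants, and /z/ after other voiced sounds.
So the plural -s on *bell* is pronounced /z/.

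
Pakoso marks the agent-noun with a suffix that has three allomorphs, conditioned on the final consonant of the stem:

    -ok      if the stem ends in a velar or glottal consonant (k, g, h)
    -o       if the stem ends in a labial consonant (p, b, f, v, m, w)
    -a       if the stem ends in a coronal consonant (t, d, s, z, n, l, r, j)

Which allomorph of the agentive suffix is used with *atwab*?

-o

*atwab*: final consonant = /b/, labial → -o.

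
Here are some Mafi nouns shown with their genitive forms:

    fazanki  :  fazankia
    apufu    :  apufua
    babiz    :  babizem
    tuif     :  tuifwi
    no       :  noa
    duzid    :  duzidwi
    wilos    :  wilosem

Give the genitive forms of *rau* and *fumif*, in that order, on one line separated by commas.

The suffix is conditioned by the final sound: -em when the stem ends in a sibilant (*babiz*, *wilos*); -wi when the stem ends in a non-sibilant consonant (*tuif*, *duzid*); -a when the stem ends in a vowel (*fazanki*, *apufu*, *no*).
The final sound of *rau* is /u/, which is a vowel, so the suffix is -a, giving *raua*.
Since the final sound of *fumif* is /f/ (a non-sibilant consonant), it takes -wi, giving *fumifwi*.

raua, fumifwi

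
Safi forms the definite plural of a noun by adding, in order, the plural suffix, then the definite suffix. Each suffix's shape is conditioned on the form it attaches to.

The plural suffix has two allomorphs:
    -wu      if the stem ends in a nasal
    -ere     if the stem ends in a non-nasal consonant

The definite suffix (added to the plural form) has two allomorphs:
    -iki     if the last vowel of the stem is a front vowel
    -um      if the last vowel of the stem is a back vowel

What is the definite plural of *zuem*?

The final consonant of *zuem* is /m/, which is a nasal, so the plural suffix is -wu, giving *zuemwu*.
Since the last vowel of the plural form *zuemwu* is /u/ (a back vowel), it takes -um, giving *zuemwuum*.

zuemwuum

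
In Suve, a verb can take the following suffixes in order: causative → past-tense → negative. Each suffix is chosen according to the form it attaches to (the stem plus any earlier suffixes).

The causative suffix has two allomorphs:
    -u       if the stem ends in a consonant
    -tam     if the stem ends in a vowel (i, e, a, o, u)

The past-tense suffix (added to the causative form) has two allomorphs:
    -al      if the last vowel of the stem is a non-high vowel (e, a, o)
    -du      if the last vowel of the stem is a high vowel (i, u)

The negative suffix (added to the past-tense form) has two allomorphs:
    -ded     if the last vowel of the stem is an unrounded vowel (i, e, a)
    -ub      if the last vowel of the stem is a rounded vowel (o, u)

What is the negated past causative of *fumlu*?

The final sound of *fumlu* is /u/, which is a vowel, so the causative suffix is -tam, giving *fumlutam*.
Since the last vowel of the causative form *fumlutam* is /a/ (a non-high vowel), it takes -al, giving *fumlutamal*.
Since the last vowel of the past-tense form *fumlutamal* is /a/ (an unrounded vowel), it takes -ded, giving *fumlutamalded*.

fumlutamalded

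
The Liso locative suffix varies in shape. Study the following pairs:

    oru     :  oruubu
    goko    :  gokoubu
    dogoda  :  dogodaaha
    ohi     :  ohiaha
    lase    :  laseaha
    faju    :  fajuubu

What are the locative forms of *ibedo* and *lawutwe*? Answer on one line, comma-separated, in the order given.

ibedoubu, lawutweaha

The pattern is rounding harmony: -ubu when the last vowel of the stem is a rounded vowel (*oru*, *goko*, *faju*); -aha when the last vowel of the stem is an unrounded vowel (*dogoda*, *ohi*, *lase*).
*ibedo*: last vowel = /o/, a rounded vowel → -ubu → *ibedoubu*.
The last vowel of *lawutwe* is /e/, which is an unrounded vowel, so the suffix is -aha, giving *lawutweaha*.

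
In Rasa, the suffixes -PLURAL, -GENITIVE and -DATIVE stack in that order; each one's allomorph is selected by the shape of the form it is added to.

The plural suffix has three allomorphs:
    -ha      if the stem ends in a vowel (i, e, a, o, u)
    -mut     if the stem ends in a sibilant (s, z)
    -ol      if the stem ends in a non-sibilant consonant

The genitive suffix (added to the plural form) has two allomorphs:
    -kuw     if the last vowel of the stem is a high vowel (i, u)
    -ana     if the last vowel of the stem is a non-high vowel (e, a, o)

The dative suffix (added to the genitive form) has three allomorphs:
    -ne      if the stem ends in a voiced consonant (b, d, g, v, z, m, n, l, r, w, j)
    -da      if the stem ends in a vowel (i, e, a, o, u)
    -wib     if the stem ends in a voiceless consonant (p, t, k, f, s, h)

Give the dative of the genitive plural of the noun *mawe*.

Since the final sound of *mawe* is /e/ (a vowel), it takes -ha, giving *maweha*.
The plural form *maweha* — last vowel /a/ (a non-high vowel) → -ana → *mawehaana*.
The final sound of the genitive form *mawehaana* is /a/, which is a vowel, so the dative suffix is -da, giving *mawehaanada*.

mawehaanada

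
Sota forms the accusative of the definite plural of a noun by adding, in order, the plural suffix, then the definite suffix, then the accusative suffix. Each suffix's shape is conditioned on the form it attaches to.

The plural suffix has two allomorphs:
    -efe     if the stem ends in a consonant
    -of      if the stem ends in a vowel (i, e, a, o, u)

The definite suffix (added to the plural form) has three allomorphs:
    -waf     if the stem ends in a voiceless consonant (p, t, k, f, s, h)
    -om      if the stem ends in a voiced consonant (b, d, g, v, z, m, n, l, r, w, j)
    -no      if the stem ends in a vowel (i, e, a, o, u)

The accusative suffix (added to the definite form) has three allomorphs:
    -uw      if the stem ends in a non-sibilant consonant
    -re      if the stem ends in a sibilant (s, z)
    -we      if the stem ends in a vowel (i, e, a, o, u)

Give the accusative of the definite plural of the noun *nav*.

navefenowe

*nav* — final sound /v/ (a consonant) → -efe → *navefe*.
The final sound of the plural form *navefe* is /e/, which is a vowel, so the definite suffix is -no, giving *navefeno*.
Since the final sound of the definite form *navefeno* is /o/ (a vowel), it takes -we, giving *navefenowe*.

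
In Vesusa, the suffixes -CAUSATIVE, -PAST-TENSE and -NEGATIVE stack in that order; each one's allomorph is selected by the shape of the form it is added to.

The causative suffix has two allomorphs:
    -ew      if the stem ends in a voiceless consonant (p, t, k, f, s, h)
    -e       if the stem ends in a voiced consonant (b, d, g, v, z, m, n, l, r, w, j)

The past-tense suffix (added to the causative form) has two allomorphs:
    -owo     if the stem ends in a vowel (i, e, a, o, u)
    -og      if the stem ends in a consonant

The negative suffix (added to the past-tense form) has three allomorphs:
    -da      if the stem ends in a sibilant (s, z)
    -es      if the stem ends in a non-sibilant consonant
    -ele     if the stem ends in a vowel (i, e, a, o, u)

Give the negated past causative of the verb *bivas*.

*bivas*: final consonant = /s/, voiceless → -ew → *bivasew*.
The causative form *bivasew* — final sound /w/ (a consonant) → -og → *bivasewog*.
The past-tense form *bivasewog* — final sound /g/ (a non-sibilant consonant) → -es → *bivasewoges*.

bivasewoges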